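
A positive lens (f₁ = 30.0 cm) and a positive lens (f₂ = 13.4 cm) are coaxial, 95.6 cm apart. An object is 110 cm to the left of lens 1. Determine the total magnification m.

Lens 1: 1/d_i1 = 1/(30.0) − 1/(110) = 0.02424, so d_i1 = 41.25 cm; m₁ = −d_i1/d_o1 = -0.3750.
d_o2 = 95.6 − (41.25) = 54.35 cm.
Lens 2: 1/d_i2 = 1/(13.4) − 1/(54.35) = 0.05623, so d_i2 = 17.78 cm; m₂ = −d_i2/d_o2 = -0.3272.
m = m₁·m₂ = (-0.3750)(-0.3272) = +0.123.

m = +0.123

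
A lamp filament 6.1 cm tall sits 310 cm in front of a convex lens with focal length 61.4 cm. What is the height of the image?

1.51 cm

1/d_i = 1/f − 1/d_o = 1/(61.40) − 1/(310) = 0.01306, so d_i = 76.56 cm.
m = −d_i/d_o = -0.2470.
|h_i| = |m|·h_o = 0.2470 × 6.1 = 1.51 cm. The image is real, inverted and reduced, on the far side of the lens.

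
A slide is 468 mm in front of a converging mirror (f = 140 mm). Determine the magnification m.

m = -0.427

1/d_i = 1/f − 1/d_o = 1/(140.0) − 1/(468) = 0.005006, so d_i = 199.8 mm.
m = −d_i/d_o = −(199.8)/(468) = -0.427.
The image is real, inverted and reduced, in front of the mirror.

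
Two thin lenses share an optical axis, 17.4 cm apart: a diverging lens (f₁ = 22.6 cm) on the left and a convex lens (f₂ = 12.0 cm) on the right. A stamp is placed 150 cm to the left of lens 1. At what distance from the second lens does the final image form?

17.8 cm

Lens 1 is diverging, so f₁ = −22.6 cm.
Lens 1: 1/d_i1 = 1/f₁ − 1/d_o1 = 1/(-22.6) − 1/(150) = -0.05091, so d_i1 = -19.64 cm.
The intermediate image is 19.64 cm to the left of lens 1 (virtual), which is 17.4 − (-19.64) = 37.04 cm to the left of lens 2, so d_o2 = +37.04 cm.
Lens 2: 1/d_i2 = 1/f₂ − 1/d_o2 = 1/(12.0) − 1/(37.04) = 0.05634, so d_i2 = 17.8 cm.
The final image is real, 17.8 cm to the right of lens 2 (overall magnification ≈ -0.063).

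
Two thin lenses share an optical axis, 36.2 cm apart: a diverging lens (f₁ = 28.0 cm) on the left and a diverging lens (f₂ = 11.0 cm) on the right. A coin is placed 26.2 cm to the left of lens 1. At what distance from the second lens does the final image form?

Lens 1 is diverging, so f₁ = −28.0 cm.
Lens 1: 1/d_i1 = 1/f₁ − 1/d_o1 = 1/(-28.0) − 1/(26.2) = -0.07388, so d_i1 = -13.54 cm.
The intermediate image is 13.54 cm to the left of lens 1 (virtual), which is 36.2 − (-13.54) = 49.74 cm to the left of lens 2, so d_o2 = +49.74 cm.
Lens 2 is diverging, so f₂ = −11.0 cm.
Lens 2: 1/d_i2 = 1/f₂ − 1/d_o2 = 1/(-11.0) − 1/(49.74) = -0.1110, so d_i2 = -9.01 cm.
The final image is virtual, 9.01 cm to the left of lens 2 (overall magnification ≈ 0.094).

9.01 cm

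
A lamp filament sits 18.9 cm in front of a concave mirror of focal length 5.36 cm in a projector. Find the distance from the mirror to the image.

Mirror equation: 1/d_i = 1/f − 1/d_o = 1/(5.360) − 1/(18.9) = 0.1866 − 0.05291 = 0.1337, so d_i = 7.48 cm.
The image is real, inverted and reduced, in front of the mirror.

7.48 cm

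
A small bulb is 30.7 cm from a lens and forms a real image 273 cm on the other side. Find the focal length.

Real image ⇒ d_i = +273 cm.
1/f = 1/d_o + 1/d_i = 1/(30.7) + 1/(273) = 0.03624, so f = 27.6 cm.
Since f is positive, the lens is converging.

f = 27.6 cm (converging)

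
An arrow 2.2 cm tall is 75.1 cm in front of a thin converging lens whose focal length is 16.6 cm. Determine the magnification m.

m = -0.284

1/d_i = 1/f − 1/d_o = 1/(16.60) − 1/(75.1) = 0.04693, so d_i = 21.31 cm.
m = −d_i/d_o = −(21.31)/(75.1) = -0.284.
The image is real, inverted and reduced, on the far side of the lens.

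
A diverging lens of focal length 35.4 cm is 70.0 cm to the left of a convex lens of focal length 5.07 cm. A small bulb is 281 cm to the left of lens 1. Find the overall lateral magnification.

f₁ = −35.4 cm (diverging).
Lens 1: 1/d_i1 = 1/(-35.4) − 1/(281) = -0.03181, so d_i1 = -31.44 cm; m₁ = −d_i1/d_o1 = +0.1119.
d_o2 = 70.0 − (-31.44) = 101.4 cm.
Lens 2: 1/d_i2 = 1/(5.07) − 1/(101.4) = 0.1874, so d_i2 = 5.337 cm; m₂ = −d_i2/d_o2 = -0.05263.
m = m₁·m₂ = (+0.1119)(-0.05263) = -0.00589.

m = -0.00589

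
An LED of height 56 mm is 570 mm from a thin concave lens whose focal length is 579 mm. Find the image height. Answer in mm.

28.2 mm

For a concave lens, f = -579 mm.
1/d_i = 1/f − 1/d_o = 1/(-579.0) − 1/(570) = -0.003482, so d_i = -287.2 mm.
m = −d_i/d_o = +0.5039.
|h_i| = |m|·h_o = 0.5039 × 56 = 28.2 mm. The image is virtual, upright and reduced, on the same side as the object.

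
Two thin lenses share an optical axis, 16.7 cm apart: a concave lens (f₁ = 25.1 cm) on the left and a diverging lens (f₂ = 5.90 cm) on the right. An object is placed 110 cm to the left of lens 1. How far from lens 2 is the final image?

5.09 cm

Lens 1 is diverging, so f₁ = −25.1 cm.
Lens 1: 1/d_i1 = 1/f₁ − 1/d_o1 = 1/(-25.1) − 1/(110) = -0.04893, so d_i1 = -20.44 cm.
The intermediate image is 20.44 cm to the left of lens 1 (virtual), which is 16.7 − (-20.44) = 37.14 cm to the left of lens 2, so d_o2 = +37.14 cm.
Lens 2 is diverging, so f₂ = −5.90 cm.
Lens 2: 1/d_i2 = 1/f₂ − 1/d_o2 = 1/(-5.90) − 1/(37.14) = -0.1964, so d_i2 = -5.09 cm.
The final image is virtual, 5.09 cm to the left of lens 2 (overall magnification ≈ 0.025).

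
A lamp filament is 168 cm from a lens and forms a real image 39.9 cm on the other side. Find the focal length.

Real image ⇒ d_i = +39.9 cm.
1/f = 1/d_o + 1/d_i = 1/(168) + 1/(39.9) = 0.03102, so f = 32.2 cm.
Since f is positive, the lens is converging.

f = 32.2 cm (converging)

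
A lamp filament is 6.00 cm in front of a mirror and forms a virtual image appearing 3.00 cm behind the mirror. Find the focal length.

Virtual image ⇒ d_i = −3.00 cm.
1/f = 1/d_o + 1/d_i = 1/(6.00) + 1/(-3.00) = -0.1667, so f = -6.00 cm.
Since f is negative, the mirror is convex.

f = -6.00 cm (convex)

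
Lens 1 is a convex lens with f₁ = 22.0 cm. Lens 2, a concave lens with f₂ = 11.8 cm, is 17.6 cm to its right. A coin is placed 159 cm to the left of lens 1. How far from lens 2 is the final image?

24.2 cm

Lens 1: 1/d_i1 = 1/f₁ − 1/d_o1 = 1/(22.0) − 1/(159) = 0.03917, so d_i1 = 25.53 cm.
The intermediate image is 25.53 cm to the right of lens 1, which lies 7.930 cm to the right of lens 2 — a virtual object — so d_o2 = −7.930 cm.
Lens 2 is diverging, so f₂ = −11.8 cm.
Lens 2: 1/d_i2 = 1/f₂ − 1/d_o2 = 1/(-11.8) − 1/(-7.930) = 0.04136, so d_i2 = 24.2 cm.
The final image is real, 24.2 cm to the right of lens 2 (overall magnification ≈ -0.49).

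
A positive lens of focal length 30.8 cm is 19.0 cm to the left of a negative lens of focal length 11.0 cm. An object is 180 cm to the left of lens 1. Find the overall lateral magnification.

m = +0.317

Lens 1: 1/d_i1 = 1/(30.8) − 1/(180) = 0.02691, so d_i1 = 37.16 cm; m₁ = −d_i1/d_o1 = -0.2064.
d_o2 = 19.0 − (37.16) = -18.16 cm (virtual object).
f₂ = −11.0 cm (diverging).
Lens 2: 1/d_i2 = 1/(-11.0) − 1/(-18.16) = -0.03584, so d_i2 = -27.90 cm; m₂ = −d_i2/d_o2 = -1.536.
m = m₁·m₂ = (-0.2064)(-1.536) = +0.317.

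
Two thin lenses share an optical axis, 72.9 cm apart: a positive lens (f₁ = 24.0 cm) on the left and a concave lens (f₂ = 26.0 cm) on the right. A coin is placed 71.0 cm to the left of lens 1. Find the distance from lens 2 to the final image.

15.2 cm

Lens 1: 1/d_i1 = 1/f₁ − 1/d_o1 = 1/(24.0) − 1/(71.0) = 0.02758, so d_i1 = 36.26 cm.
The intermediate image is 36.26 cm to the right of lens 1, which is 72.9 − (36.26) = 36.64 cm to the left of lens 2, so d_o2 = +36.64 cm.
Lens 2 is diverging, so f₂ = −26.0 cm.
Lens 2: 1/d_i2 = 1/f₂ − 1/d_o2 = 1/(-26.0) − 1/(36.64) = -0.06575, so d_i2 = -15.2 cm.
The final image is virtual, 15.2 cm to the left of lens 2 (overall magnification ≈ -0.21).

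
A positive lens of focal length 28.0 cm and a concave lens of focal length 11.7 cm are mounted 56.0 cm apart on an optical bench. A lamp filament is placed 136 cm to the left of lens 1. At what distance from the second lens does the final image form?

Lens 1: 1/d_i1 = 1/f₁ − 1/d_o1 = 1/(28.0) − 1/(136) = 0.02836, so d_i1 = 35.26 cm.
The intermediate image is 35.26 cm to the right of lens 1, which is 56.0 − (35.26) = 20.74 cm to the left of lens 2, so d_o2 = +20.74 cm.
Lens 2 is diverging, so f₂ = −11.7 cm.
Lens 2: 1/d_i2 = 1/f₂ − 1/d_o2 = 1/(-11.7) − 1/(20.74) = -0.1337, so d_i2 = -7.48 cm.
The final image is virtual, 7.48 cm to the left of lens 2 (overall magnification ≈ -0.094).

7.48 cm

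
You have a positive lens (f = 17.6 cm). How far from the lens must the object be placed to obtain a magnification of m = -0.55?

49.6 cm

m = −d_i/d_o ⇒ d_i = −m·d_o.
1/f = 1/d_o + 1/d_i = 1/d_o − 1/(m·d_o) = (1 − 1/m)/d_o, so d_o = f(1 − 1/m) = (17.60)(1 − 1/(-0.55)) = 49.6 cm.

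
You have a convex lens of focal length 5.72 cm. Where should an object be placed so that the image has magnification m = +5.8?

4.73 cm

m = −d_i/d_o ⇒ d_i = −m·d_o.
1/f = 1/d_o + 1/d_i = 1/d_o − 1/(m·d_o) = (1 − 1/m)/d_o, so d_o = f(1 − 1/m) = (5.720)(1 − 1/(+5.8)) = 4.73 cm.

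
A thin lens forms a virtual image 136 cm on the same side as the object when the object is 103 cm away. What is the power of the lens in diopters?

P = +0.236 D

Virtual image ⇒ d_i = −136 cm.
1/f = 1/d_o + 1/d_i = 1/(103) + 1/(-136) = 0.002356 cm⁻¹.
f = 424.5 cm = 4.245 m, so P = 1/f = +0.236 D.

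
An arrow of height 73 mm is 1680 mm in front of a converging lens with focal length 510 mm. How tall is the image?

31.8 mm

1/d_i = 1/f − 1/d_o = 1/(510.0) − 1/(1680) = 0.001366, so d_i = 732.3 mm.
m = −d_i/d_o = -0.4359.
|h_i| = |m|·h_o = 0.4359 × 73 = 31.8 mm. The image is real, inverted and reduced, on the far side of the lens.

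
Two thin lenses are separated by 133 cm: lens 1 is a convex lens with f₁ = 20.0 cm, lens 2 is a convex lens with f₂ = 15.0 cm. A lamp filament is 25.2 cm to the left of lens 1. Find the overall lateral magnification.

m = +2.74

Lens 1: 1/d_i1 = 1/(20.0) − 1/(25.2) = 0.01032, so d_i1 = 96.92 cm; m₁ = −d_i1/d_o1 = -3.846.
d_o2 = 133 − (96.92) = 36.08 cm.
Lens 2: 1/d_i2 = 1/(15.0) − 1/(36.08) = 0.03895, so d_i2 = 25.67 cm; m₂ = −d_i2/d_o2 = -0.7116.
m = m₁·m₂ = (-3.846)(-0.7116) = +2.74.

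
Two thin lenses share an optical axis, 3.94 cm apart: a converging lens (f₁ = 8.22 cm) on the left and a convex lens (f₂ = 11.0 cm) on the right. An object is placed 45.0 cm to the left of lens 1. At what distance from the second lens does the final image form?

Lens 1: 1/d_i1 = 1/f₁ − 1/d_o1 = 1/(8.22) − 1/(45.0) = 0.09943, so d_i1 = 10.06 cm.
The intermediate image is 10.06 cm to the right of lens 1, which lies 6.120 cm to the right of lens 2 — a virtual object — so d_o2 = −6.120 cm.
Lens 2: 1/d_i2 = 1/f₂ − 1/d_o2 = 1/(11.0) − 1/(-6.120) = 0.2543, so d_i2 = 3.93 cm.
The final image is real, 3.93 cm to the right of lens 2 (overall magnification ≈ -0.14).

3.93 cm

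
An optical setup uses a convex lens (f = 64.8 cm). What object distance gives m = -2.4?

m = −d_i/d_o ⇒ d_i = −m·d_o.
1/f = 1/d_o + 1/d_i = 1/d_o − 1/(m·d_o) = (1 − 1/m)/d_o, so d_o = f(1 − 1/m) = (64.80)(1 − 1/(-2.4)) = 91.8 cm.

91.8 cm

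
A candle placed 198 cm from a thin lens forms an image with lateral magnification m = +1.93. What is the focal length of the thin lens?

m = −d_i/d_o ⇒ d_i = −m·d_o = −(+1.93)·(198) = -382.1 cm.
1/f = 1/d_o + 1/d_i = 1/(198) + 1/(-382.1) = 0.002433, so f = 411 cm.
Since f is positive, the thin lens is converging.

f = 411 cm (converging)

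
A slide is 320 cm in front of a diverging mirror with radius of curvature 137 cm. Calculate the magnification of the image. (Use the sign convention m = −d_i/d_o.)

f = R/2 = 137/2 = 68.50 cm; for a diverging mirror, f = -68.50 cm.
1/d_i = 1/f − 1/d_o = 1/(-68.50) − 1/(320) = -0.01772, so d_i = -56.42 cm.
m = −d_i/d_o = −(-56.42)/(320) = +0.176.
The image is virtual, upright and reduced, behind the mirror.

m = +0.176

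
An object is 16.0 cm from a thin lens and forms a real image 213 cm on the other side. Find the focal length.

f = 14.9 cm (converging)

Real image ⇒ d_i = +213 cm.
1/f = 1/d_o + 1/d_i = 1/(16.0) + 1/(213) = 0.06719, so f = 14.9 cm.
Since f is positive, the thin lens is converging.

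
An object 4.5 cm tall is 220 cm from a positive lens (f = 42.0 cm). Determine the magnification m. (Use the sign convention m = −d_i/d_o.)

1/d_i = 1/f − 1/d_o = 1/(42.00) − 1/(220) = 0.01926, so d_i = 51.91 cm.
m = −d_i/d_o = −(51.91)/(220) = -0.236.
The image is real, inverted and reduced, on the far side of the lens.

m = -0.236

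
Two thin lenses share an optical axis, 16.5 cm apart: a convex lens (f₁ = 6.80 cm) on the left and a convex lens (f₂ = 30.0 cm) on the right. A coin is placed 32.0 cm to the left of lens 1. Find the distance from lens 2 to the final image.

Lens 1: 1/d_i1 = 1/f₁ − 1/d_o1 = 1/(6.80) − 1/(32.0) = 0.1158, so d_i1 = 8.635 cm.
The intermediate image is 8.635 cm to the right of lens 1, which is 16.5 − (8.635) = 7.865 cm to the left of lens 2, so d_o2 = +7.865 cm.
Lens 2: 1/d_i2 = 1/f₂ − 1/d_o2 = 1/(30.0) − 1/(7.865) = -0.09381, so d_i2 = -10.7 cm.
The final image is virtual, 10.7 cm to the left of lens 2 (overall magnification ≈ -0.37).

10.7 cm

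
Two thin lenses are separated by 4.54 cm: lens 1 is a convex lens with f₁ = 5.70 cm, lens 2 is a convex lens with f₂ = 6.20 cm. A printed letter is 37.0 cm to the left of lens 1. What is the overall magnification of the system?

m = -0.134

Lens 1: 1/d_i1 = 1/(5.70) − 1/(37.0) = 0.1484, so d_i1 = 6.738 cm; m₁ = −d_i1/d_o1 = -0.1821.
d_o2 = 4.54 − (6.738) = -2.198 cm (virtual object).
Lens 2: 1/d_i2 = 1/(6.20) − 1/(-2.198) = 0.6162, so d_i2 = 1.623 cm; m₂ = −d_i2/d_o2 = +0.7383.
m = m₁·m₂ = (-0.1821)(+0.7383) = -0.134.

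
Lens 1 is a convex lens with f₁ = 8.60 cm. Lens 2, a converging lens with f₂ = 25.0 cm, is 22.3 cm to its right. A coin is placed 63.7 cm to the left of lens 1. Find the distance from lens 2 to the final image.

24.4 cm

Lens 1: 1/d_i1 = 1/f₁ − 1/d_o1 = 1/(8.60) − 1/(63.7) = 0.1006, so d_i1 = 9.942 cm.
The intermediate image is 9.942 cm to the right of lens 1, which is 22.3 − (9.942) = 12.36 cm to the left of lens 2, so d_o2 = +12.36 cm.
Lens 2: 1/d_i2 = 1/f₂ − 1/d_o2 = 1/(25.0) − 1/(12.36) = -0.04091, so d_i2 = -24.4 cm.
The final image is virtual, 24.4 cm to the left of lens 2 (overall magnification ≈ -0.31).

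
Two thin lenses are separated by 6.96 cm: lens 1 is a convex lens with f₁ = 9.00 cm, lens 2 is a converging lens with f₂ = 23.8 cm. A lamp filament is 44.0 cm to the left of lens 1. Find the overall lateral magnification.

Lens 1: 1/d_i1 = 1/(9.00) − 1/(44.0) = 0.08838, so d_i1 = 11.31 cm; m₁ = −d_i1/d_o1 = -0.2570.
d_o2 = 6.96 − (11.31) = -4.350 cm (virtual object).
Lens 2: 1/d_i2 = 1/(23.8) − 1/(-4.350) = 0.2719, so d_i2 = 3.678 cm; m₂ = −d_i2/d_o2 = +0.8455.
m = m₁·m₂ = (-0.2570)(+0.8455) = -0.217.

m = -0.217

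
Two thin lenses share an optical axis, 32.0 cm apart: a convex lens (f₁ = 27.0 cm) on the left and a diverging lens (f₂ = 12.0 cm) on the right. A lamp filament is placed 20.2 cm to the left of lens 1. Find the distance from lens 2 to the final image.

Lens 1: 1/d_i1 = 1/f₁ − 1/d_o1 = 1/(27.0) − 1/(20.2) = -0.01247, so d_i1 = -80.21 cm.
The intermediate image is 80.21 cm to the left of lens 1 (virtual), which is 32.0 − (-80.21) = 112.2 cm to the left of lens 2, so d_o2 = +112.2 cm.
Lens 2 is diverging, so f₂ = −12.0 cm.
Lens 2: 1/d_i2 = 1/f₂ − 1/d_o2 = 1/(-12.0) − 1/(112.2) = -0.09225, so d_i2 = -10.8 cm.
The final image is virtual, 10.8 cm to the left of lens 2 (overall magnification ≈ 0.38).

10.8 cm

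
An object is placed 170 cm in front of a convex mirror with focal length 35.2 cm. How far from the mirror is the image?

For a convex mirror, f = -35.2 cm.
Mirror equation: 1/d_i = 1/f − 1/d_o = 1/(-35.20) − 1/(170) = -0.02841 − 0.005882 = -0.03429, so d_i = -29.2 cm.
The image is virtual, upright and reduced, behind the mirror.

29.2 cm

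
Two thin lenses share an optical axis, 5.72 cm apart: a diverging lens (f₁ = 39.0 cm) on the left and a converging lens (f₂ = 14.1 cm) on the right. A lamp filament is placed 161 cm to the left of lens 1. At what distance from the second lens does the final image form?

Lens 1 is diverging, so f₁ = −39.0 cm.
Lens 1: 1/d_i1 = 1/f₁ − 1/d_o1 = 1/(-39.0) − 1/(161) = -0.03185, so d_i1 = -31.39 cm.
The intermediate image is 31.39 cm to the left of lens 1 (virtual), which is 5.72 − (-31.39) = 37.11 cm to the left of lens 2, so d_o2 = +37.11 cm.
Lens 2: 1/d_i2 = 1/f₂ − 1/d_o2 = 1/(14.1) − 1/(37.11) = 0.04398, so d_i2 = 22.7 cm.
The final image is real, 22.7 cm to the right of lens 2 (overall magnification ≈ -0.12).

22.7 cm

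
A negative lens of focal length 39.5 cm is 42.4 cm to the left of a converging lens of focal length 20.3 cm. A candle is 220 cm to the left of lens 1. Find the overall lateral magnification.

m = -0.0556

f₁ = −39.5 cm (diverging).
Lens 1: 1/d_i1 = 1/(-39.5) − 1/(220) = -0.02986, so d_i1 = -33.49 cm; m₁ = −d_i1/d_o1 = +0.1522.
d_o2 = 42.4 − (-33.49) = 75.89 cm.
Lens 2: 1/d_i2 = 1/(20.3) − 1/(75.89) = 0.03608, so d_i2 = 27.71 cm; m₂ = −d_i2/d_o2 = -0.3652.
m = m₁·m₂ = (+0.1522)(-0.3652) = -0.0556.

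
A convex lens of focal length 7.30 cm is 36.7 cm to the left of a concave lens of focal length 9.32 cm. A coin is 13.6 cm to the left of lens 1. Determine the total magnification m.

Lens 1: 1/d_i1 = 1/(7.30) − 1/(13.6) = 0.06346, so d_i1 = 15.76 cm; m₁ = −d_i1/d_o1 = -1.159.
d_o2 = 36.7 − (15.76) = 20.94 cm.
f₂ = −9.32 cm (diverging).
Lens 2: 1/d_i2 = 1/(-9.32) − 1/(20.94) = -0.1551, so d_i2 = -6.449 cm; m₂ = −d_i2/d_o2 = +0.3080.
m = m₁·m₂ = (-1.159)(+0.3080) = -0.357.

m = -0.357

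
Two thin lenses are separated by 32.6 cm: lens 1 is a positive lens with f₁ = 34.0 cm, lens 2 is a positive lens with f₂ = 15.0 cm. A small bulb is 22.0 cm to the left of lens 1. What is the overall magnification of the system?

m = -0.532

Lens 1: 1/d_i1 = 1/(34.0) − 1/(22.0) = -0.01604, so d_i1 = -62.33 cm; m₁ = −d_i1/d_o1 = +2.833.
d_o2 = 32.6 − (-62.33) = 94.93 cm.
Lens 2: 1/d_i2 = 1/(15.0) − 1/(94.93) = 0.05613, so d_i2 = 17.81 cm; m₂ = −d_i2/d_o2 = -0.1877.
m = m₁·m₂ = (+2.833)(-0.1877) = -0.532.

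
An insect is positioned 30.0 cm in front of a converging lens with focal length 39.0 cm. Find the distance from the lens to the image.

130 cm

Lens equation: 1/d_i = 1/f − 1/d_o = 1/(39.00) − 1/(30.0) = 0.02564 − 0.03333 = -0.007692, so d_i = -130 cm.
The image is virtual, upright and enlarged, on the same side as the object.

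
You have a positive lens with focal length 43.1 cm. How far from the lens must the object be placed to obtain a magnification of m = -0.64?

110 cm

m = −d_i/d_o ⇒ d_i = −m·d_o.
1/f = 1/d_o + 1/d_i = 1/d_o − 1/(m·d_o) = (1 − 1/m)/d_o, so d_o = f(1 − 1/m) = (43.10)(1 − 1/(-0.64)) = 110 cm.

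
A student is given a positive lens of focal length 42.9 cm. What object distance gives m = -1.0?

85.8 cm

m = −d_i/d_o ⇒ d_i = −m·d_o.
1/f = 1/d_o + 1/d_i = 1/d_o − 1/(m·d_o) = (1 − 1/m)/d_o, so d_o = f(1 − 1/m) = (42.90)(1 − 1/(-1.0)) = 85.8 cm.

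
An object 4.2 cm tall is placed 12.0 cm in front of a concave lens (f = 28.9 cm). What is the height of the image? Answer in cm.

2.97 cm

For a concave lens, f = -28.9 cm.
1/d_i = 1/f − 1/d_o = 1/(-28.90) − 1/(12.0) = -0.1179, so d_i = -8.479 cm.
m = −d_i/d_o = +0.7066.
|h_i| = |m|·h_o = 0.7066 × 4.2 = 2.97 cm. The image is virtual, upright and reduced, on the same side as the object.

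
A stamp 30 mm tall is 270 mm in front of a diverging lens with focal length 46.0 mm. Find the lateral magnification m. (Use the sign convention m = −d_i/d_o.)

For a diverging lens, f = -46.0 mm.
1/d_i = 1/f − 1/d_o = 1/(-46.00) − 1/(270) = -0.02544, so d_i = -39.30 mm.
m = −d_i/d_o = −(-39.30)/(270) = +0.146.
The image is virtual, upright and reduced, on the same side as the object.

m = +0.146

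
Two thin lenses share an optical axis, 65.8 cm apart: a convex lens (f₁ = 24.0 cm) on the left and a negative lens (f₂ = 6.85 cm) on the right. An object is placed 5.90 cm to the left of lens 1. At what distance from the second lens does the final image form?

6.27 cm

Lens 1: 1/d_i1 = 1/f₁ − 1/d_o1 = 1/(24.0) − 1/(5.90) = -0.1278, so d_i1 = -7.823 cm.
The intermediate image is 7.823 cm to the left of lens 1 (virtual), which is 65.8 − (-7.823) = 73.62 cm to the left of lens 2, so d_o2 = +73.62 cm.
Lens 2 is diverging, so f₂ = −6.85 cm.
Lens 2: 1/d_i2 = 1/f₂ − 1/d_o2 = 1/(-6.85) − 1/(73.62) = -0.1596, so d_i2 = -6.27 cm.
The final image is virtual, 6.27 cm to the left of lens 2 (overall magnification ≈ 0.11).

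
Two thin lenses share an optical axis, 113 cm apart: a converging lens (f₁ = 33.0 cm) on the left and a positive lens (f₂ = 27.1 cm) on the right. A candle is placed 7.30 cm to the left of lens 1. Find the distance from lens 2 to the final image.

Lens 1: 1/d_i1 = 1/f₁ − 1/d_o1 = 1/(33.0) − 1/(7.30) = -0.1067, so d_i1 = -9.374 cm.
The intermediate image is 9.374 cm to the left of lens 1 (virtual), which is 113 − (-9.374) = 122.4 cm to the left of lens 2, so d_o2 = +122.4 cm.
Lens 2: 1/d_i2 = 1/f₂ − 1/d_o2 = 1/(27.1) − 1/(122.4) = 0.02873, so d_i2 = 34.8 cm.
The final image is real, 34.8 cm to the right of lens 2 (overall magnification ≈ -0.37).

34.8 cm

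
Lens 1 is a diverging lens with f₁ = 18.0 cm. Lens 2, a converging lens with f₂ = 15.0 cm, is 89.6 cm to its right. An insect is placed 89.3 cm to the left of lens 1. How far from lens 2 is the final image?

17.5 cm

Lens 1 is diverging, so f₁ = −18.0 cm.
Lens 1: 1/d_i1 = 1/f₁ − 1/d_o1 = 1/(-18.0) − 1/(89.3) = -0.06675, so d_i1 = -14.98 cm.
The intermediate image is 14.98 cm to the left of lens 1 (virtual), which is 89.6 − (-14.98) = 104.6 cm to the left of lens 2, so d_o2 = +104.6 cm.
Lens 2: 1/d_i2 = 1/f₂ − 1/d_o2 = 1/(15.0) − 1/(104.6) = 0.05711, so d_i2 = 17.5 cm.
The final image is real, 17.5 cm to the right of lens 2 (overall magnification ≈ -0.028).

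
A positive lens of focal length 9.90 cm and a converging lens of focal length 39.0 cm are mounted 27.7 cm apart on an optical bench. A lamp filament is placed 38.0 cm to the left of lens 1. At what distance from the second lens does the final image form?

Lens 1: 1/d_i1 = 1/f₁ − 1/d_o1 = 1/(9.90) − 1/(38.0) = 0.07469, so d_i1 = 13.39 cm.
The intermediate image is 13.39 cm to the right of lens 1, which is 27.7 − (13.39) = 14.31 cm to the left of lens 2, so d_o2 = +14.31 cm.
Lens 2: 1/d_i2 = 1/f₂ − 1/d_o2 = 1/(39.0) − 1/(14.31) = -0.04424, so d_i2 = -22.6 cm.
The final image is virtual, 22.6 cm to the left of lens 2 (overall magnification ≈ -0.56).

22.6 cm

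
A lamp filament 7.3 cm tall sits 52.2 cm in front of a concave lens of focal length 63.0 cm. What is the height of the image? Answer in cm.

For a concave lens, f = -63.0 cm.
1/d_i = 1/f − 1/d_o = 1/(-63.00) − 1/(52.2) = -0.03503, so d_i = -28.55 cm.
m = −d_i/d_o = +0.5469.
|h_i| = |m|·h_o = 0.5469 × 7.3 = 3.99 cm. The image is virtual, upright and reduced, on the same side as the object.

3.99 cm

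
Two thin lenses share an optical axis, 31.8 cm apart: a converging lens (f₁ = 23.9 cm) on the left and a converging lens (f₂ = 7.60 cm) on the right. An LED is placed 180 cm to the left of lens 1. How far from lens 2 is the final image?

9.59 cm

Lens 1: 1/d_i1 = 1/f₁ − 1/d_o1 = 1/(23.9) − 1/(180) = 0.03629, so d_i1 = 27.56 cm.
The intermediate image is 27.56 cm to the right of lens 1, which is 31.8 − (27.56) = 4.240 cm to the left of lens 2, so d_o2 = +4.240 cm.
Lens 2: 1/d_i2 = 1/f₂ − 1/d_o2 = 1/(7.60) − 1/(4.240) = -0.1043, so d_i2 = -9.59 cm.
The final image is virtual, 9.59 cm to the left of lens 2 (overall magnification ≈ -0.35).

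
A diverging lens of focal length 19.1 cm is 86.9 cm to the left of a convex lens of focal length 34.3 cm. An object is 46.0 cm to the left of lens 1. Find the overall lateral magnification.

f₁ = −19.1 cm (diverging).
Lens 1: 1/d_i1 = 1/(-19.1) − 1/(46.0) = -0.07410, so d_i1 = -13.50 cm; m₁ = −d_i1/d_o1 = +0.2935.
d_o2 = 86.9 − (-13.50) = 100.4 cm.
Lens 2: 1/d_i2 = 1/(34.3) − 1/(100.4) = 0.01919, so d_i2 = 52.10 cm; m₂ = −d_i2/d_o2 = -0.5189.
m = m₁·m₂ = (+0.2935)(-0.5189) = -0.152.

m = -0.152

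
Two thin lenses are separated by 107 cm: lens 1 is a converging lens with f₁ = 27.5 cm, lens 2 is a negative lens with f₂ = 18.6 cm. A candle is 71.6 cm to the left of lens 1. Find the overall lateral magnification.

m = -0.143

Lens 1: 1/d_i1 = 1/(27.5) − 1/(71.6) = 0.02240, so d_i1 = 44.65 cm; m₁ = −d_i1/d_o1 = -0.6236.
d_o2 = 107 − (44.65) = 62.35 cm.
f₂ = −18.6 cm (diverging).
Lens 2: 1/d_i2 = 1/(-18.6) − 1/(62.35) = -0.06980, so d_i2 = -14.33 cm; m₂ = −d_i2/d_o2 = +0.2298.
m = m₁·m₂ = (-0.6236)(+0.2298) = -0.143.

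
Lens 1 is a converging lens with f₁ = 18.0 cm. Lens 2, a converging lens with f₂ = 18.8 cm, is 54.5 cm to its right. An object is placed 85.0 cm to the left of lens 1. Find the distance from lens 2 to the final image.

Lens 1: 1/d_i1 = 1/f₁ − 1/d_o1 = 1/(18.0) − 1/(85.0) = 0.04379, so d_i1 = 22.84 cm.
The intermediate image is 22.84 cm to the right of lens 1, which is 54.5 − (22.84) = 31.66 cm to the left of lens 2, so d_o2 = +31.66 cm.
Lens 2: 1/d_i2 = 1/f₂ − 1/d_o2 = 1/(18.8) − 1/(31.66) = 0.02161, so d_i2 = 46.3 cm.
The final image is real, 46.3 cm to the right of lens 2 (overall magnification ≈ 0.39).

46.3 cm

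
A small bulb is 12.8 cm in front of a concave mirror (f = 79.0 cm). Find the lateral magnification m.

m = +1.19

1/d_i = 1/f − 1/d_o = 1/(79.00) − 1/(12.8) = -0.06547, so d_i = -15.27 cm.
m = −d_i/d_o = −(-15.27)/(12.8) = +1.19.
The image is virtual, upright and enlarged, behind the mirror.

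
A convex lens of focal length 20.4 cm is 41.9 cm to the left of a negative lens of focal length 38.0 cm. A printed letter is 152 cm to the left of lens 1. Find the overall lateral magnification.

m = -0.105

Lens 1: 1/d_i1 = 1/(20.4) − 1/(152) = 0.04244, so d_i1 = 23.56 cm; m₁ = −d_i1/d_o1 = -0.1550.
d_o2 = 41.9 − (23.56) = 18.34 cm.
f₂ = −38.0 cm (diverging).
Lens 2: 1/d_i2 = 1/(-38.0) − 1/(18.34) = -0.08084, so d_i2 = -12.37 cm; m₂ = −d_i2/d_o2 = +0.6745.
m = m₁·m₂ = (-0.1550)(+0.6745) = -0.105.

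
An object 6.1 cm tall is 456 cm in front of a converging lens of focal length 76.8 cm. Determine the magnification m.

1/d_i = 1/f − 1/d_o = 1/(76.80) − 1/(456) = 0.01083, so d_i = 92.35 cm.
m = −d_i/d_o = −(92.35)/(456) = -0.203.
The image is real, inverted and reduced, on the far side of the lens.

m = -0.203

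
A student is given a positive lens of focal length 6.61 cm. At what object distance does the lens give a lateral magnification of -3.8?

m = −d_i/d_o ⇒ d_i = −m·d_o.
1/f = 1/d_o + 1/d_i = 1/d_o − 1/(m·d_o) = (1 − 1/m)/d_o, so d_o = f(1 − 1/m) = (6.610)(1 − 1/(-3.8)) = 8.35 cm.

8.35 cm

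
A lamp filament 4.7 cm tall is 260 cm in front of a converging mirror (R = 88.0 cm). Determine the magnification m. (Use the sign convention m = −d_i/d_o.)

m = -0.204

f = R/2 = 88.0/2 = 44.00 cm.
1/d_i = 1/f − 1/d_o = 1/(44.00) − 1/(260) = 0.01888, so d_i = 52.96 cm.
m = −d_i/d_o = −(52.96)/(260) = -0.204.
The image is real, inverted and reduced, in front of the mirror.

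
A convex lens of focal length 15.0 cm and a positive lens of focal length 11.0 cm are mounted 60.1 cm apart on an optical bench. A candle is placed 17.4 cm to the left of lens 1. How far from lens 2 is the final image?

8.97 cm

Lens 1: 1/d_i1 = 1/f₁ − 1/d_o1 = 1/(15.0) − 1/(17.4) = 0.009195, so d_i1 = 108.8 cm.
The intermediate image is 108.8 cm to the right of lens 1, which lies 48.70 cm to the right of lens 2 — a virtual object — so d_o2 = −48.70 cm.
Lens 2: 1/d_i2 = 1/f₂ − 1/d_o2 = 1/(11.0) − 1/(-48.70) = 0.1114, so d_i2 = 8.97 cm.
The final image is real, 8.97 cm to the right of lens 2 (overall magnification ≈ -1.2).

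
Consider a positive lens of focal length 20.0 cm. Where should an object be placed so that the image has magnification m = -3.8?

m = −d_i/d_o ⇒ d_i = −m·d_o.
1/f = 1/d_o + 1/d_i = 1/d_o − 1/(m·d_o) = (1 − 1/m)/d_o, so d_o = f(1 − 1/m) = (20.00)(1 − 1/(-3.8)) = 25.3 cm.

25.3 cm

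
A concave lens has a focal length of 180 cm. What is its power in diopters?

P = -0.556 D

For a concave lens, f = −180 cm.
f = -180 cm = -1.80 m.
P = 1/f = 1/(-1.80 m) = -0.556 D.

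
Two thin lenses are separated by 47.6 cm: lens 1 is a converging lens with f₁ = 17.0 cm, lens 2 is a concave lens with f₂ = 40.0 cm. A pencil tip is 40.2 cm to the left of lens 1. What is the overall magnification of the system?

m = -0.504

Lens 1: 1/d_i1 = 1/(17.0) − 1/(40.2) = 0.03395, so d_i1 = 29.46 cm; m₁ = −d_i1/d_o1 = -0.7328.
d_o2 = 47.6 − (29.46) = 18.14 cm.
f₂ = −40.0 cm (diverging).
Lens 2: 1/d_i2 = 1/(-40.0) − 1/(18.14) = -0.08013, so d_i2 = -12.48 cm; m₂ = −d_i2/d_o2 = +0.6880.
m = m₁·m₂ = (-0.7328)(+0.6880) = -0.504.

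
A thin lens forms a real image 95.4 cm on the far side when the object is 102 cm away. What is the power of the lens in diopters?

d_i = +95.4 cm.
1/f = 1/d_o + 1/d_i = 1/(102) + 1/(95.4) = 0.02029 cm⁻¹.
f = 49.29 cm = 0.4929 m, so P = 1/f = +2.03 D.

P = +2.03 D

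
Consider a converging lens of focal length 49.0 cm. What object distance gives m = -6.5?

m = −d_i/d_o ⇒ d_i = −m·d_o.
1/f = 1/d_o + 1/d_i = 1/d_o − 1/(m·d_o) = (1 − 1/m)/d_o, so d_o = f(1 − 1/m) = (49.00)(1 − 1/(-6.5)) = 56.5 cm.

56.5 cm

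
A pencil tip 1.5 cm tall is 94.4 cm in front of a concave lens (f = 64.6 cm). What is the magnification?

For a concave lens, f = -64.6 cm.
1/d_i = 1/f − 1/d_o = 1/(-64.60) − 1/(94.4) = -0.02607, so d_i = -38.35 cm.
m = −d_i/d_o = −(-38.35)/(94.4) = +0.406.
The image is virtual, upright and reduced, on the same side as the object.

m = +0.406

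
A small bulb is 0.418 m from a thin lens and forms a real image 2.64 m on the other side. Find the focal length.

f = 0.361 m (converging)

Real image ⇒ d_i = +2.64 m.
1/f = 1/d_o + 1/d_i = 1/(0.418) + 1/(2.64) = 2.771, so f = 0.361 m.
Since f is positive, the thin lens is converging.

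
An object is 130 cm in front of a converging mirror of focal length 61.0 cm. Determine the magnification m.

m = -0.884

1/d_i = 1/f − 1/d_o = 1/(61.00) − 1/(130) = 0.008701, so d_i = 114.9 cm.
m = −d_i/d_o = −(114.9)/(130) = -0.884.
The image is real, inverted and reduced, in front of the mirror.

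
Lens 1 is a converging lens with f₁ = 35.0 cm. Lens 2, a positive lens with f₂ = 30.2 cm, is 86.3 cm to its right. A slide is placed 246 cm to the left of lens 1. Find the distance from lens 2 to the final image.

Lens 1: 1/d_i1 = 1/f₁ − 1/d_o1 = 1/(35.0) − 1/(246) = 0.02451, so d_i1 = 40.81 cm.
The intermediate image is 40.81 cm to the right of lens 1, which is 86.3 − (40.81) = 45.49 cm to the left of lens 2, so d_o2 = +45.49 cm.
Lens 2: 1/d_i2 = 1/f₂ − 1/d_o2 = 1/(30.2) − 1/(45.49) = 0.01113, so d_i2 = 89.8 cm.
The final image is real, 89.8 cm to the right of lens 2 (overall magnification ≈ 0.33).

89.8 cm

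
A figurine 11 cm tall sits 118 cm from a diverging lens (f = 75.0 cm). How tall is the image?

4.27 cm

For a diverging lens, f = -75.0 cm.
1/d_i = 1/f − 1/d_o = 1/(-75.00) − 1/(118) = -0.02181, so d_i = -45.85 cm.
m = −d_i/d_o = +0.3886.
|h_i| = |m|·h_o = 0.3886 × 11 = 4.27 cm. The image is virtual, upright and reduced, on the same side as the object.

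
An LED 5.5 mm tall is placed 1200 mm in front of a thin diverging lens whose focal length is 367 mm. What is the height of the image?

1.29 mm

For a diverging lens, f = -367 mm.
1/d_i = 1/f − 1/d_o = 1/(-367.0) − 1/(1200) = -0.003558, so d_i = -281.0 mm.
m = −d_i/d_o = +0.2342.
|h_i| = |m|·h_o = 0.2342 × 5.5 = 1.29 mm. The image is virtual, upright and reduced, on the same side as the object.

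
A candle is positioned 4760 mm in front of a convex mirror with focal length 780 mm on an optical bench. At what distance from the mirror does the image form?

670 mm

For a convex mirror, f = -780 mm.
Mirror equation: 1/s_i = 1/f − 1/s_o = 1/(-780.0) − 1/(4760) = -0.001282 − 0.0002101 = -0.001492, so s_i = -670 mm.
The image is virtual, upright and reduced, behind the mirror.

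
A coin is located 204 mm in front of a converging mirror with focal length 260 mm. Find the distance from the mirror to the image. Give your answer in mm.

Mirror equation: 1/d_i = 1/f − 1/d_o = 1/(260.0) − 1/(204) = 0.003846 − 0.004902 = -0.001056, so d_i = -947 mm.
The image is virtual, upright and enlarged, behind the mirror.

947 mm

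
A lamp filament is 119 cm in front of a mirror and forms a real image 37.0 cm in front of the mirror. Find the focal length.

Real image ⇒ d_i = +37.0 cm.
1/f = 1/d_o + 1/d_i = 1/(119) + 1/(37.0) = 0.03543, so f = 28.2 cm.
Since f is positive, the mirror is concave.

f = 28.2 cm (concave)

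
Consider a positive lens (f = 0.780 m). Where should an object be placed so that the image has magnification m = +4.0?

m = −d_i/d_o ⇒ d_i = −m·d_o.
1/f = 1/d_o + 1/d_i = 1/d_o − 1/(m·d_o) = (1 − 1/m)/d_o, so d_o = f(1 − 1/m) = (0.7800)(1 − 1/(+4.0)) = 0.585 m.

0.585 m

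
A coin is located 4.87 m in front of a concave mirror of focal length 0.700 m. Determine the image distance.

0.818 m

Mirror equation: 1/v = 1/f − 1/u = 1/(0.7000) − 1/(4.87) = 1.429 − 0.2053 = 1.223, so v = 0.818 m.
The image is real, inverted and reduced, in front of the mirror.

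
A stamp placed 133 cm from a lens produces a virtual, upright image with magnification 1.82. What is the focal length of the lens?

f = 295 cm (converging)

m = −d_i/d_o ⇒ d_i = −m·d_o = −(+1.82)·(133) = -242.1 cm.
1/f = 1/d_o + 1/d_i = 1/(133) + 1/(-242.1) = 0.003388, so f = 295 cm.
Since f is positive, the lens is converging.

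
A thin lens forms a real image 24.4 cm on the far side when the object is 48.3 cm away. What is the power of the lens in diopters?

d_i = +24.4 cm.
1/f = 1/d_o + 1/d_i = 1/(48.3) + 1/(24.4) = 0.06169 cm⁻¹.
f = 16.21 cm = 0.1621 m, so P = 1/f = +6.17 D.

P = +6.17 D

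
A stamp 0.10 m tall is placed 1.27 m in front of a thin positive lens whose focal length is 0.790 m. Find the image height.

1/d_i = 1/f − 1/d_o = 1/(0.7900) − 1/(1.27) = 0.4784, so d_i = 2.090 m.
m = −d_i/d_o = -1.646.
|h_i| = |m|·h_o = 1.646 × 0.10 = 0.165 m. The image is real, inverted and enlarged, on the far side of the lens.

0.165 m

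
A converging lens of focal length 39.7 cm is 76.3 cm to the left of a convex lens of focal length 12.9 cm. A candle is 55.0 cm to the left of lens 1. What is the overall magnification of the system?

Lens 1: 1/d_i1 = 1/(39.7) − 1/(55.0) = 0.007007, so d_i1 = 142.7 cm; m₁ = −d_i1/d_o1 = -2.595.
d_o2 = 76.3 − (142.7) = -66.40 cm (virtual object).
Lens 2: 1/d_i2 = 1/(12.9) − 1/(-66.40) = 0.09258, so d_i2 = 10.80 cm; m₂ = −d_i2/d_o2 = +0.1627.
m = m₁·m₂ = (-2.595)(+0.1627) = -0.422.

m = -0.422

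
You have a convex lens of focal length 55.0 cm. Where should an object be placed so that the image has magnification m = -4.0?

68.8 cm

m = −d_i/d_o ⇒ d_i = −m·d_o.
1/f = 1/d_o + 1/d_i = 1/d_o − 1/(m·d_o) = (1 − 1/m)/d_o, so d_o = f(1 − 1/m) = (55.00)(1 − 1/(-4.0)) = 68.8 cm.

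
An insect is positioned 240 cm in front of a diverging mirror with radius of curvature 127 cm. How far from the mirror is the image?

f = R/2 = 127/2 = 63.50 cm; for a diverging mirror, f = -63.50 cm.
Mirror equation: 1/q = 1/f − 1/p = 1/(-63.50) − 1/(240) = -0.01575 − 0.004167 = -0.01991, so q = -50.2 cm.
The image is virtual, upright and reduced, behind the mirror.

50.2 cm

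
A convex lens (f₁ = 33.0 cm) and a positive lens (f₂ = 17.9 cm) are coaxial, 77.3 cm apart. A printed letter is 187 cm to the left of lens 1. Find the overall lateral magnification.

Lens 1: 1/d_i1 = 1/(33.0) − 1/(187) = 0.02496, so d_i1 = 40.07 cm; m₁ = −d_i1/d_o1 = -0.2143.
d_o2 = 77.3 − (40.07) = 37.23 cm.
Lens 2: 1/d_i2 = 1/(17.9) − 1/(37.23) = 0.02901, so d_i2 = 34.48 cm; m₂ = −d_i2/d_o2 = -0.9260.
m = m₁·m₂ = (-0.2143)(-0.9260) = +0.198.

m = +0.198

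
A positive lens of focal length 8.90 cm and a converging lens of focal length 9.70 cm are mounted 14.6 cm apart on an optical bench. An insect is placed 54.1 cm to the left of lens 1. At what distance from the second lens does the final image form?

6.66 cm

Lens 1: 1/d_i1 = 1/f₁ − 1/d_o1 = 1/(8.90) − 1/(54.1) = 0.09388, so d_i1 = 10.65 cm.
The intermediate image is 10.65 cm to the right of lens 1, which is 14.6 − (10.65) = 3.950 cm to the left of lens 2, so d_o2 = +3.950 cm.
Lens 2: 1/d_i2 = 1/f₂ − 1/d_o2 = 1/(9.70) − 1/(3.950) = -0.1501, so d_i2 = -6.66 cm.
The final image is virtual, 6.66 cm to the left of lens 2 (overall magnification ≈ -0.33).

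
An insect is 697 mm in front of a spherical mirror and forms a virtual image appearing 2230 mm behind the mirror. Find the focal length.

f = 1010 mm (concave)

Virtual image ⇒ d_i = −2230 mm.
1/f = 1/d_o + 1/d_i = 1/(697) + 1/(-2230) = 0.0009863, so f = 1010 mm.
Since f is positive, the spherical mirror is concave.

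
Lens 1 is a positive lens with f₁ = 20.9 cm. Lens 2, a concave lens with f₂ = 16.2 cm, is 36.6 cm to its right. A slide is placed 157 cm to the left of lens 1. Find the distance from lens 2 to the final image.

Lens 1: 1/d_i1 = 1/f₁ − 1/d_o1 = 1/(20.9) − 1/(157) = 0.04148, so d_i1 = 24.11 cm.
The intermediate image is 24.11 cm to the right of lens 1, which is 36.6 − (24.11) = 12.49 cm to the left of lens 2, so d_o2 = +12.49 cm.
Lens 2 is diverging, so f₂ = −16.2 cm.
Lens 2: 1/d_i2 = 1/f₂ − 1/d_o2 = 1/(-16.2) − 1/(12.49) = -0.1418, so d_i2 = -7.05 cm.
The final image is virtual, 7.05 cm to the left of lens 2 (overall magnification ≈ -0.087).

7.05 cm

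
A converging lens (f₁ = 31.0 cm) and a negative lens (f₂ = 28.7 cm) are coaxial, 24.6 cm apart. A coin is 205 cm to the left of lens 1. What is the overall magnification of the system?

Lens 1: 1/d_i1 = 1/(31.0) − 1/(205) = 0.02738, so d_i1 = 36.52 cm; m₁ = −d_i1/d_o1 = -0.1781.
d_o2 = 24.6 − (36.52) = -11.92 cm (virtual object).
f₂ = −28.7 cm (diverging).
Lens 2: 1/d_i2 = 1/(-28.7) − 1/(-11.92) = 0.04905, so d_i2 = 20.39 cm; m₂ = −d_i2/d_o2 = +1.710.
m = m₁·m₂ = (-0.1781)(+1.710) = -0.305.

m = -0.305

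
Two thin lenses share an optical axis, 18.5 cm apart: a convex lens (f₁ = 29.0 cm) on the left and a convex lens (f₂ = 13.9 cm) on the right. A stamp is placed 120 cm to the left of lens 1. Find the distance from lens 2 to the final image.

Lens 1: 1/d_i1 = 1/f₁ − 1/d_o1 = 1/(29.0) − 1/(120) = 0.02615, so d_i1 = 38.24 cm.
The intermediate image is 38.24 cm to the right of lens 1, which lies 19.74 cm to the right of lens 2 — a virtual object — so d_o2 = −19.74 cm.
Lens 2: 1/d_i2 = 1/f₂ − 1/d_o2 = 1/(13.9) − 1/(-19.74) = 0.1226, so d_i2 = 8.16 cm.
The final image is real, 8.16 cm to the right of lens 2 (overall magnification ≈ -0.13).

8.16 cm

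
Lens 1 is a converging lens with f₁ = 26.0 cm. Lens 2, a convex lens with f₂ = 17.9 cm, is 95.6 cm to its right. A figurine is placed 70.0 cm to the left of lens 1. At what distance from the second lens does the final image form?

26.7 cm

Lens 1: 1/d_i1 = 1/f₁ − 1/d_o1 = 1/(26.0) − 1/(70.0) = 0.02418, so d_i1 = 41.36 cm.
The intermediate image is 41.36 cm to the right of lens 1, which is 95.6 − (41.36) = 54.24 cm to the left of lens 2, so d_o2 = +54.24 cm.
Lens 2: 1/d_i2 = 1/f₂ − 1/d_o2 = 1/(17.9) − 1/(54.24) = 0.03743, so d_i2 = 26.7 cm.
The final image is real, 26.7 cm to the right of lens 2 (overall magnification ≈ 0.29).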